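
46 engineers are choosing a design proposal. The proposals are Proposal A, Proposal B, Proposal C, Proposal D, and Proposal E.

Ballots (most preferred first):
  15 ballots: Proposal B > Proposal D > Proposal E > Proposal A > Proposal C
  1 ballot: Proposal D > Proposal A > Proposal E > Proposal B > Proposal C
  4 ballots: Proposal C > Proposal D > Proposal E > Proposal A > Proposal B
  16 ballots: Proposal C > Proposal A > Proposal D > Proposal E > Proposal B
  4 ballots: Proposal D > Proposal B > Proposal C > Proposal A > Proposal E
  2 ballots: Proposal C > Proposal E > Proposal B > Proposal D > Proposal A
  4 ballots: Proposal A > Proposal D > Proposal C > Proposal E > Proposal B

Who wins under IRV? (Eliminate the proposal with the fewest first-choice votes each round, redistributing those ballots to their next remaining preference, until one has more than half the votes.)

Round 1: Proposal A 4, Proposal B 15, Proposal C 22, Proposal D 5, Proposal E 0. Proposal E eliminated.
Round 2: Proposal A 4, Proposal B 15, Proposal C 22, Proposal D 5. Proposal A eliminated.
Round 3: Proposal B 15, Proposal C 22, Proposal D 9. Proposal D eliminated.
Round 4: Proposal B 20, Proposal C 26. Proposal C has a majority (≥24).

Proposal C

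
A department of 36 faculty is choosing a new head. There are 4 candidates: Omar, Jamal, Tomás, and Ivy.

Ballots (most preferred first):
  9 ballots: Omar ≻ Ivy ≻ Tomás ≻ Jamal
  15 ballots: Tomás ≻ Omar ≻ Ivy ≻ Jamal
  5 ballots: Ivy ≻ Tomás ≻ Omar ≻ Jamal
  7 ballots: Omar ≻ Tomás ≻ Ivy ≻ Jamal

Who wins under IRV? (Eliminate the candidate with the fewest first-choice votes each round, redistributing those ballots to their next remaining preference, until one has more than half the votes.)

Round 1: Omar 16, Jamal 0, Tomás 15, Ivy 5. Jamal eliminated.
Round 2: Omar 16, Tomás 15, Ivy 5. Ivy eliminated.
Round 3: Omar 16, Tomás 20. Tomás has a majority (≥19).

Tomás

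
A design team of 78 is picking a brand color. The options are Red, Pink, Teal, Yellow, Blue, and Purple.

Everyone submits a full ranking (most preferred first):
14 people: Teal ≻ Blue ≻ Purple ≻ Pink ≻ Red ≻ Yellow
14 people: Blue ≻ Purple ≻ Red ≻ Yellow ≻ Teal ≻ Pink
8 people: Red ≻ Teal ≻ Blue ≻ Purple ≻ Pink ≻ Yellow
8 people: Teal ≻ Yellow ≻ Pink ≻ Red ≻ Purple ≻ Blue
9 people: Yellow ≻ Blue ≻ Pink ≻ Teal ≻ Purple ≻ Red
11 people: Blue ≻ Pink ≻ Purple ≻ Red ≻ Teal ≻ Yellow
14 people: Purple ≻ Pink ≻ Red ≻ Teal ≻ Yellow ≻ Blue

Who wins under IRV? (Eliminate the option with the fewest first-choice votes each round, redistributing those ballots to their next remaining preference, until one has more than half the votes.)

Round 1: Red 8, Pink 0, Teal 22, Yellow 9, Blue 25, Purple 14. Pink eliminated.
Round 2: Red 8, Teal 22, Yellow 9, Blue 25, Purple 14. Red eliminated.
Round 3: Teal 30, Yellow 9, Blue 25, Purple 14. Yellow eliminated.
Round 4: Teal 30, Blue 34, Purple 14. Purple eliminated.
Round 5: Teal 44, Blue 34. Teal has a majority (≥40).

Teal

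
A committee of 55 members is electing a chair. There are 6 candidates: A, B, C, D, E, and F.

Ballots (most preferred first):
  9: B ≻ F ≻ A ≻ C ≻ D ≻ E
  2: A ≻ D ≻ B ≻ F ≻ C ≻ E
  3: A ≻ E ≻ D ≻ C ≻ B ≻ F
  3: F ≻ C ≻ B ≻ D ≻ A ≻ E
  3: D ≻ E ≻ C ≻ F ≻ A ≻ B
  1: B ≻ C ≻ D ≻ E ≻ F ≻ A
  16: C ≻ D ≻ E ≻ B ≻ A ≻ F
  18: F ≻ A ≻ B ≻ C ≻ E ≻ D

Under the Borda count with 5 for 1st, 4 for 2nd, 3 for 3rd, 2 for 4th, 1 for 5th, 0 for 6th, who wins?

A: 9×3 + 2×5 + 3×5 + 3×1 + 3×1 + 1×0 + 16×1 + 18×4 = 146
B: 9×5 + 2×3 + 3×1 + 3×3 + 3×0 + 1×5 + 16×2 + 18×3 = 154
C: 9×2 + 2×1 + 3×2 + 3×4 + 3×3 + 1×4 + 16×5 + 18×2 = 167
D: 9×1 + 2×4 + 3×3 + 3×2 + 3×5 + 1×3 + 16×4 + 18×0 = 114
E: 9×0 + 2×0 + 3×4 + 3×0 + 3×4 + 1×2 + 16×3 + 18×1 = 92
F: 9×4 + 2×2 + 3×0 + 3×5 + 3×2 + 1×1 + 16×0 + 18×5 = 152

C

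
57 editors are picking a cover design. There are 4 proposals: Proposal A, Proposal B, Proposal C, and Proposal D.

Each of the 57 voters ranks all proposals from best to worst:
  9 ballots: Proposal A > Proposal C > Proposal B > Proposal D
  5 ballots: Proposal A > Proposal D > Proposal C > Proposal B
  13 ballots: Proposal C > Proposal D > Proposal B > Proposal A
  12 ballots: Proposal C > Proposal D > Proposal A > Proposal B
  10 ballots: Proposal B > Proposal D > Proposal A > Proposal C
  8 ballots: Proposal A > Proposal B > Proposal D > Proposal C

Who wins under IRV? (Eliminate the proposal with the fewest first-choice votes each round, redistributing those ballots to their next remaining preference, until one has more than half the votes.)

Round 1: Proposal A 22, Proposal B 10, Proposal C 25, Proposal D 0. Proposal D eliminated.
Round 2: Proposal A 22, Proposal B 10, Proposal C 25. Proposal B eliminated.
Round 3: Proposal A 32, Proposal C 25. Proposal A has a majority (≥29).

Proposal A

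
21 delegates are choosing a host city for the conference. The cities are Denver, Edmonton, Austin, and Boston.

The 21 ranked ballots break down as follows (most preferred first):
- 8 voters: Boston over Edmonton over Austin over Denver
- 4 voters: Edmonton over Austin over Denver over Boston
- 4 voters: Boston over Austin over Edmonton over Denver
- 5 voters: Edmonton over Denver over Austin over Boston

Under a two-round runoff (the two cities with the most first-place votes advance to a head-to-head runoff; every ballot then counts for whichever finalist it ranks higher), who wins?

Round 1 first-place votes: Denver 0, Edmonton 9, Austin 0, Boston 12. Boston and Edmonton advance.
Runoff: Boston is ranked above Edmonton on 12 ballots, Edmonton above Boston on 9.

Boston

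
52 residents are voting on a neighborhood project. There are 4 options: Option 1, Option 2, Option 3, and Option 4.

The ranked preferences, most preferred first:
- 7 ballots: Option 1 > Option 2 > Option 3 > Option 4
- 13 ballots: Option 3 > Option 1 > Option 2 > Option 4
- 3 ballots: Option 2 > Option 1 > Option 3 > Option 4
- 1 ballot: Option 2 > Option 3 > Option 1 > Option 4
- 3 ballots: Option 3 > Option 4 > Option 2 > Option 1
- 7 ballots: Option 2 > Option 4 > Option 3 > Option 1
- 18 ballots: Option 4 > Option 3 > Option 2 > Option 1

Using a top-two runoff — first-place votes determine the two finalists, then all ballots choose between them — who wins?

Option 3

Round 1 first-place votes: Option 1 7, Option 2 11, Option 3 16, Option 4 18. Option 4 and Option 3 advance.
Runoff: Option 4 is ranked above Option 3 on 25 ballots, Option 3 above Option 4 on 27.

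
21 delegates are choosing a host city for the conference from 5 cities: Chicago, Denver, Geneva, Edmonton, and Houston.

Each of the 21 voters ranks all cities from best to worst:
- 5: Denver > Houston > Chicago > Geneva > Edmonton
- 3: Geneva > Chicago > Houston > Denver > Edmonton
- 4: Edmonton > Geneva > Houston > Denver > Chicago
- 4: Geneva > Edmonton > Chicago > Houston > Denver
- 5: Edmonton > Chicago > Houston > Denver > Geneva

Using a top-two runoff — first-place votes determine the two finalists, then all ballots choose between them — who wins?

Round 1 first-place votes: Chicago 0, Denver 5, Geneva 7, Edmonton 9, Houston 0. Edmonton and Geneva advance.
Runoff: Edmonton is ranked above Geneva on 9 ballots, Geneva above Edmonton on 12.

Geneva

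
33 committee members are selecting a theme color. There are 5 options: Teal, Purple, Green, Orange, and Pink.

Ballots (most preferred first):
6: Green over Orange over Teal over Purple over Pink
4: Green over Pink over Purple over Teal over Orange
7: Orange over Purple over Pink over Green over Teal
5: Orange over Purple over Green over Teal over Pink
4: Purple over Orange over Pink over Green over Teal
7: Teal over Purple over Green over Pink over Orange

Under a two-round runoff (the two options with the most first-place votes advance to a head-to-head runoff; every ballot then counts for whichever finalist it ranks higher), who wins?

Round 1 first-place votes: Teal 7, Purple 4, Green 10, Orange 12, Pink 0. Orange and Green advance.
Runoff: Orange is ranked above Green on 16 ballots, Green above Orange on 17.

Green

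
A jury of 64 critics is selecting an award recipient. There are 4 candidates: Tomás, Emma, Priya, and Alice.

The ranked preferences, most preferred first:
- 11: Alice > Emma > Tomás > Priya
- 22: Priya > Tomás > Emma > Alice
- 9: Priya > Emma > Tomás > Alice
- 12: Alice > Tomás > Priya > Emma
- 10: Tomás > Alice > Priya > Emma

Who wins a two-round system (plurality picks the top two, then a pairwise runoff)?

Alice

Round 1 first-place votes: Tomás 10, Emma 0, Priya 31, Alice 23. Priya and Alice advance.
Runoff: Priya is ranked above Alice on 31 ballots, Alice above Priya on 33.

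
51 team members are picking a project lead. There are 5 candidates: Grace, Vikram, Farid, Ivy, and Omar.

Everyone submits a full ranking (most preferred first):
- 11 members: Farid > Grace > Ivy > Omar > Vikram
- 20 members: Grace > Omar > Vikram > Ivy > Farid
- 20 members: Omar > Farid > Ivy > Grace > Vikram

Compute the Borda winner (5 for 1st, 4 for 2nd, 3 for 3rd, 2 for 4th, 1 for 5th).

Omar

Grace: 11×4 + 20×5 + 20×2 = 184
Vikram: 11×1 + 20×3 + 20×1 = 91
Farid: 11×5 + 20×1 + 20×4 = 155
Ivy: 11×3 + 20×2 + 20×3 = 133
Omar: 11×2 + 20×4 + 20×5 = 202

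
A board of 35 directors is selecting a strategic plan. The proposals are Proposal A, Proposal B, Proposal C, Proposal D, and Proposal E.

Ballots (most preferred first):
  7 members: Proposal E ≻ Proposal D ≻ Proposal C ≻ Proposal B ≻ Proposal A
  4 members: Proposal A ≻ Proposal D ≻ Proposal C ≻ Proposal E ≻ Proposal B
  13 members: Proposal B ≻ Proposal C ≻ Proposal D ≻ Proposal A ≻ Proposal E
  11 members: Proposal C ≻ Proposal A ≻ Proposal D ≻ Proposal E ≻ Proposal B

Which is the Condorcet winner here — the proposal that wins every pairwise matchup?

Proposal C

Proposal C vs Proposal A: 31–4
Proposal C vs Proposal B: 22–13
Proposal C vs Proposal D: 24–11
Proposal C vs Proposal E: 28–7
Proposal C beats every other proposal.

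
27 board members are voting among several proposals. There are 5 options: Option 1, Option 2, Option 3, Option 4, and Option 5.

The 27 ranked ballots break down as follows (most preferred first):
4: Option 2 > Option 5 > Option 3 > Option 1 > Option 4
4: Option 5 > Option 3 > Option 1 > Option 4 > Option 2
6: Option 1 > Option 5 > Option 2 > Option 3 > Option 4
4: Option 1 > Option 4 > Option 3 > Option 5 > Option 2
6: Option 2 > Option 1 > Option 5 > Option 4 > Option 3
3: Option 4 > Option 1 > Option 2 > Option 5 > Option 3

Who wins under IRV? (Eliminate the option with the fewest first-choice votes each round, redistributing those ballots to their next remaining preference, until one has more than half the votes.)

Option 1

Round 1: Option 1 10, Option 2 10, Option 3 0, Option 4 3, Option 5 4. Option 3 eliminated.
Round 2: Option 1 10, Option 2 10, Option 4 3, Option 5 4. Option 4 eliminated.
Round 3: Option 1 13, Option 2 10, Option 5 4. Option 5 eliminated.
Round 4: Option 1 17, Option 2 10. Option 1 has a majority (≥14).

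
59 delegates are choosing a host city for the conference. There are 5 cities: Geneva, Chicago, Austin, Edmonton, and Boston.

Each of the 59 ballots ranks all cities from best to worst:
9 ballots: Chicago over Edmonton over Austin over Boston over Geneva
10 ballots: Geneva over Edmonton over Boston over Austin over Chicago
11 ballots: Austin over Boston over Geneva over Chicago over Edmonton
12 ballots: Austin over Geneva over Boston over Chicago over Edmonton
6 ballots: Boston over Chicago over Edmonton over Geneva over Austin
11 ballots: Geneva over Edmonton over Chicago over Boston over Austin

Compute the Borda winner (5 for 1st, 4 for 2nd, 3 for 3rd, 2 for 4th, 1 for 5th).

Geneva

Geneva: 9×1 + 10×5 + 11×3 + 12×4 + 6×2 + 11×5 = 207
Chicago: 9×5 + 10×1 + 11×2 + 12×2 + 6×4 + 11×3 = 158
Austin: 9×3 + 10×2 + 11×5 + 12×5 + 6×1 + 11×1 = 179
Edmonton: 9×4 + 10×4 + 11×1 + 12×1 + 6×3 + 11×4 = 161
Boston: 9×2 + 10×3 + 11×4 + 12×3 + 6×5 + 11×2 = 180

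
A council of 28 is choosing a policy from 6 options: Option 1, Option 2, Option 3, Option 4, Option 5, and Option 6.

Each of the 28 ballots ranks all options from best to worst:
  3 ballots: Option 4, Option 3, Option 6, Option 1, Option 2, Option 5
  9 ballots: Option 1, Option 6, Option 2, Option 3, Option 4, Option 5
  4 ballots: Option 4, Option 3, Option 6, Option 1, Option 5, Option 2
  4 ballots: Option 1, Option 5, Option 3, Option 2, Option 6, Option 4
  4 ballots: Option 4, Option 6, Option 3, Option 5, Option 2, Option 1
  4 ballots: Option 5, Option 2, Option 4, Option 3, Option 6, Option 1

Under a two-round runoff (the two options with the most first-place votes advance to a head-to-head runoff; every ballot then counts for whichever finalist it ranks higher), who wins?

Round 1 first-place votes: Option 1 13, Option 2 0, Option 3 0, Option 4 11, Option 5 4, Option 6 0. Option 1 and Option 4 advance.
Runoff: Option 1 is ranked above Option 4 on 13 ballots, Option 4 above Option 1 on 15.

Option 4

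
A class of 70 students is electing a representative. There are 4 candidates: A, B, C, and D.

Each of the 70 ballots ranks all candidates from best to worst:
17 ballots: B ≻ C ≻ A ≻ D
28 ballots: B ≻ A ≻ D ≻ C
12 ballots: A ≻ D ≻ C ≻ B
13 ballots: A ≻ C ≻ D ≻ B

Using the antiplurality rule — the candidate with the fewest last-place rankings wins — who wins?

A

Last-place votes: A 0, B 25, C 28, D 17.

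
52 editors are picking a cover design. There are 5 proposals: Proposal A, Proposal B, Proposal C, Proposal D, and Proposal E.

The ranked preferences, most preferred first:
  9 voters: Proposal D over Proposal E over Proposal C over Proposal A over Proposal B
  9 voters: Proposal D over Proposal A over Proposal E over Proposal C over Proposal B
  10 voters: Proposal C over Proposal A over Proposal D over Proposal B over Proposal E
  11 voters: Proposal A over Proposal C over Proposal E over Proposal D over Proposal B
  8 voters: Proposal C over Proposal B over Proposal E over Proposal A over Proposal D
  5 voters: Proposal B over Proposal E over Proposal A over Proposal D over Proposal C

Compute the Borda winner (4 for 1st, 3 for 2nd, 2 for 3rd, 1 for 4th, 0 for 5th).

Proposal A: 9×1 + 9×3 + 10×3 + 11×4 + 8×1 + 5×2 = 128
Proposal B: 9×0 + 9×0 + 10×1 + 11×0 + 8×3 + 5×4 = 54
Proposal C: 9×2 + 9×1 + 10×4 + 11×3 + 8×4 + 5×0 = 132
Proposal D: 9×4 + 9×4 + 10×2 + 11×1 + 8×0 + 5×1 = 108
Proposal E: 9×3 + 9×2 + 10×0 + 11×2 + 8×2 + 5×3 = 98

Proposal C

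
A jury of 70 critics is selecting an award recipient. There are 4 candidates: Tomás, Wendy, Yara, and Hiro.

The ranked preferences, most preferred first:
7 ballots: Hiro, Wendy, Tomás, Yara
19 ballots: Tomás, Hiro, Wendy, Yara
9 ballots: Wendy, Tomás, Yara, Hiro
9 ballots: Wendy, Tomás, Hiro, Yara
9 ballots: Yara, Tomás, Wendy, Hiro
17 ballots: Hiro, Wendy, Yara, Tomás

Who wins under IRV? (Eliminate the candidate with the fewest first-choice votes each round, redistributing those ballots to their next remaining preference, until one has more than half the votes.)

Tomás

Round 1: Tomás 19, Wendy 18, Yara 9, Hiro 24. Yara eliminated.
Round 2: Tomás 28, Wendy 18, Hiro 24. Wendy eliminated.
Round 3: Tomás 46, Hiro 24. Tomás has a majority (≥36).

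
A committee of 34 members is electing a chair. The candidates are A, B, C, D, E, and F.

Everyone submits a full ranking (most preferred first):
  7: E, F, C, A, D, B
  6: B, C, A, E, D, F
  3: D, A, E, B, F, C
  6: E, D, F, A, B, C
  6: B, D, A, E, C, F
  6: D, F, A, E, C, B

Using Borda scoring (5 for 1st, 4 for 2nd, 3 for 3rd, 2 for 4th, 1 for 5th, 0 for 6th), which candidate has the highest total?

A: 7×2 + 6×3 + 3×4 + 6×2 + 6×3 + 6×3 = 92
B: 7×0 + 6×5 + 3×2 + 6×1 + 6×5 + 6×0 = 72
C: 7×3 + 6×4 + 3×0 + 6×0 + 6×1 + 6×1 = 57
D: 7×1 + 6×1 + 3×5 + 6×4 + 6×4 + 6×5 = 106
E: 7×5 + 6×2 + 3×3 + 6×5 + 6×2 + 6×2 = 110
F: 7×4 + 6×0 + 3×1 + 6×3 + 6×0 + 6×4 = 73

E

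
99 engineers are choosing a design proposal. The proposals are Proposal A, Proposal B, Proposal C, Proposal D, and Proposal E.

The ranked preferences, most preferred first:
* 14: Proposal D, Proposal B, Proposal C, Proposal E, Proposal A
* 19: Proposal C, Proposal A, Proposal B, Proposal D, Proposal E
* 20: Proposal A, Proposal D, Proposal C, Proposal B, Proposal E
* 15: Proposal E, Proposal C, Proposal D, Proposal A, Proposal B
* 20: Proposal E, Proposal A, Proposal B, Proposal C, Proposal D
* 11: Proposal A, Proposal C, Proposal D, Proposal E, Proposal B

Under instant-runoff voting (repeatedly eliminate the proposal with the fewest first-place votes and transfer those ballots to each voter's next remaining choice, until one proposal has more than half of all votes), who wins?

Proposal C

Round 1: Proposal A 31, Proposal B 0, Proposal C 19, Proposal D 14, Proposal E 35. Proposal B eliminated.
Round 2: Proposal A 31, Proposal C 19, Proposal D 14, Proposal E 35. Proposal D eliminated.
Round 3: Proposal A 31, Proposal C 33, Proposal E 35. Proposal A eliminated.
Round 4: Proposal C 64, Proposal E 35. Proposal C has a majority (≥50).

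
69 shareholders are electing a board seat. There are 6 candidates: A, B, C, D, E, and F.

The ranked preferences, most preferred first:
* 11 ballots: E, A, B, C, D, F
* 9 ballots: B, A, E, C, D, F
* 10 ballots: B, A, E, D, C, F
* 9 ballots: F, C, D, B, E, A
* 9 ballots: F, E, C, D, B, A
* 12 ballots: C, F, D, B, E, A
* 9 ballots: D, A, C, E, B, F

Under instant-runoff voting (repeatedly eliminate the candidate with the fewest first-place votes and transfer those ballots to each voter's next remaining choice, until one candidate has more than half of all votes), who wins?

C

Round 1: A 0, B 19, C 12, D 9, E 11, F 18. A eliminated.
Round 2: B 19, C 12, D 9, E 11, F 18. D eliminated.
Round 3: B 19, C 21, E 11, F 18. E eliminated.
Round 4: B 30, C 21, F 18. F eliminated.
Round 5: B 30, C 39. C has a majority (≥35).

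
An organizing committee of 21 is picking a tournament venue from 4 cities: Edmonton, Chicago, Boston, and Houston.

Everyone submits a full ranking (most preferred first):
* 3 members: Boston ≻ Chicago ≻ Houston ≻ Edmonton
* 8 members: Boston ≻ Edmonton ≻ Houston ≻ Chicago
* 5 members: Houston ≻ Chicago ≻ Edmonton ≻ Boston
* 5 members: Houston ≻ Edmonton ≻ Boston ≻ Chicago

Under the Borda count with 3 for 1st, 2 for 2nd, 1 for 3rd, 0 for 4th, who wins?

Houston

Edmonton: 3×0 + 8×2 + 5×1 + 5×2 = 31
Chicago: 3×2 + 8×0 + 5×2 + 5×0 = 16
Boston: 3×3 + 8×3 + 5×0 + 5×1 = 38
Houston: 3×1 + 8×1 + 5×3 + 5×3 = 41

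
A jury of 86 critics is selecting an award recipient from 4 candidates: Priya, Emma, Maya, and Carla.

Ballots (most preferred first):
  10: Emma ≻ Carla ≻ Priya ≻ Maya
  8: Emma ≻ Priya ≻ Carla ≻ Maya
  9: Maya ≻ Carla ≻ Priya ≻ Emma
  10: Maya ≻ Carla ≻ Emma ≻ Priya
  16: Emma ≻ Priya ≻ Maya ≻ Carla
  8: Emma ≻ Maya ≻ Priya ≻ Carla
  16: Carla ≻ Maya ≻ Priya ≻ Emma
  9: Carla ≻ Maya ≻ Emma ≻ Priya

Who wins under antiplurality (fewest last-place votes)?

Maya

Last-place votes: Priya 19, Emma 25, Maya 18, Carla 24.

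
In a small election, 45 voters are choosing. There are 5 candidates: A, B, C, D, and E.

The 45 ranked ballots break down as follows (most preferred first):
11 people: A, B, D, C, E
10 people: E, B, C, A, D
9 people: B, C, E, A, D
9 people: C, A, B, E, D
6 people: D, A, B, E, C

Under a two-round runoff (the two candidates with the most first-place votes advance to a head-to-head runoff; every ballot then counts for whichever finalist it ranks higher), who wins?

Round 1 first-place votes: A 11, B 9, C 9, D 6, E 10. A and E advance.
Runoff: A is ranked above E on 26 ballots, E above A on 19.

A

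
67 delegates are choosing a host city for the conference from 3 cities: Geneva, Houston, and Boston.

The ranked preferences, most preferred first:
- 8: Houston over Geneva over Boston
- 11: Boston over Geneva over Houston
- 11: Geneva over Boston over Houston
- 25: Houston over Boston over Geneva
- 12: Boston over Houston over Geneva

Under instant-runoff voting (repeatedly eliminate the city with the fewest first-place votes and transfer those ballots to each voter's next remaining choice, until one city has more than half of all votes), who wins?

Boston

Round 1: Geneva 11, Houston 33, Boston 23. Geneva eliminated.
Round 2: Houston 33, Boston 34. Boston has a majority (≥34).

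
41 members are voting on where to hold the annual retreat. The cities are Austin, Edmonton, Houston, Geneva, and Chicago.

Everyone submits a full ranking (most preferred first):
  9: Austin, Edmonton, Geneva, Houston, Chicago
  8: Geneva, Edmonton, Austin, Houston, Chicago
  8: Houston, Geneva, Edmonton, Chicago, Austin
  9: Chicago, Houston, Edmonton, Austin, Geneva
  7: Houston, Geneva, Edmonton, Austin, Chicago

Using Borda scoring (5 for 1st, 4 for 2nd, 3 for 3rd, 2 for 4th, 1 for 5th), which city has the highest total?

Austin: 9×5 + 8×3 + 8×1 + 9×2 + 7×2 = 109
Edmonton: 9×4 + 8×4 + 8×3 + 9×3 + 7×3 = 140
Houston: 9×2 + 8×2 + 8×5 + 9×4 + 7×5 = 145
Geneva: 9×3 + 8×5 + 8×4 + 9×1 + 7×4 = 136
Chicago: 9×1 + 8×1 + 8×2 + 9×5 + 7×1 = 85

Houston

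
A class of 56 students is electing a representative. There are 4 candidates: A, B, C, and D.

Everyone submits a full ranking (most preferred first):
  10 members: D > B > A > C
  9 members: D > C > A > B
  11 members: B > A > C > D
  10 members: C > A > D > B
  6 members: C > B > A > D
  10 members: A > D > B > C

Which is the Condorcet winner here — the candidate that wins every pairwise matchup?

A

A vs B: 29–27
A vs C: 31–25
A vs D: 37–19
A beats every other candidate.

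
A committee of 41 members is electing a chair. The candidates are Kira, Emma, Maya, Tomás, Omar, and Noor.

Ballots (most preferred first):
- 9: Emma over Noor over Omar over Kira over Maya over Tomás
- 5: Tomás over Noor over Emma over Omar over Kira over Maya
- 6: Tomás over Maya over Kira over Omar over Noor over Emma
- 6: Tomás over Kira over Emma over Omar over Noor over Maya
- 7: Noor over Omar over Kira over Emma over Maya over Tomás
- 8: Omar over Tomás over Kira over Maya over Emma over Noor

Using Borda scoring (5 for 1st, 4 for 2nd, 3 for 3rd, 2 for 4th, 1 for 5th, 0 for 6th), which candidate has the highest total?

Omar

Kira: 9×2 + 5×1 + 6×3 + 6×4 + 7×3 + 8×3 = 110
Emma: 9×5 + 5×3 + 6×0 + 6×3 + 7×2 + 8×1 = 100
Maya: 9×1 + 5×0 + 6×4 + 6×0 + 7×1 + 8×2 = 56
Tomás: 9×0 + 5×5 + 6×5 + 6×5 + 7×0 + 8×4 = 117
Omar: 9×3 + 5×2 + 6×2 + 6×2 + 7×4 + 8×5 = 129
Noor: 9×4 + 5×4 + 6×1 + 6×1 + 7×5 + 8×0 = 103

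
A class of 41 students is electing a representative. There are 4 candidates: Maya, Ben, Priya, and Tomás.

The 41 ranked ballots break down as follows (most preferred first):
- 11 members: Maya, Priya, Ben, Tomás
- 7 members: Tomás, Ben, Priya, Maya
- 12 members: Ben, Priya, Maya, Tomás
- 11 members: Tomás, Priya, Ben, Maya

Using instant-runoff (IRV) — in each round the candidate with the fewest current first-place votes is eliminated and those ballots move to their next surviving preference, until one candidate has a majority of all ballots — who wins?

Round 1: Maya 11, Ben 12, Priya 0, Tomás 18. Priya eliminated.
Round 2: Maya 11, Ben 12, Tomás 18. Maya eliminated.
Round 3: Ben 23, Tomás 18. Ben has a majority (≥21).

Ben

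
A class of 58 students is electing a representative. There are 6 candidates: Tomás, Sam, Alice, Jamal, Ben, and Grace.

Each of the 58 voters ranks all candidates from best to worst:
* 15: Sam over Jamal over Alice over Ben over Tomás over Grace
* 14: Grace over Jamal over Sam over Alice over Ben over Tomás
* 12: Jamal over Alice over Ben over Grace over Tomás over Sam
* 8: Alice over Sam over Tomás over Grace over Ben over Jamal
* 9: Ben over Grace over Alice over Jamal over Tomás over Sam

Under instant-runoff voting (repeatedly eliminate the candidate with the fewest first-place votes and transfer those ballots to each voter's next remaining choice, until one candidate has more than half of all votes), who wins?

Round 1: Tomás 0, Sam 15, Alice 8, Jamal 12, Ben 9, Grace 14. Tomás eliminated.
Round 2: Sam 15, Alice 8, Jamal 12, Ben 9, Grace 14. Alice eliminated.
Round 3: Sam 23, Jamal 12, Ben 9, Grace 14. Ben eliminated.
Round 4: Sam 23, Jamal 12, Grace 23. Jamal eliminated.
Round 5: Sam 23, Grace 35. Grace has a majority (≥30).

Grace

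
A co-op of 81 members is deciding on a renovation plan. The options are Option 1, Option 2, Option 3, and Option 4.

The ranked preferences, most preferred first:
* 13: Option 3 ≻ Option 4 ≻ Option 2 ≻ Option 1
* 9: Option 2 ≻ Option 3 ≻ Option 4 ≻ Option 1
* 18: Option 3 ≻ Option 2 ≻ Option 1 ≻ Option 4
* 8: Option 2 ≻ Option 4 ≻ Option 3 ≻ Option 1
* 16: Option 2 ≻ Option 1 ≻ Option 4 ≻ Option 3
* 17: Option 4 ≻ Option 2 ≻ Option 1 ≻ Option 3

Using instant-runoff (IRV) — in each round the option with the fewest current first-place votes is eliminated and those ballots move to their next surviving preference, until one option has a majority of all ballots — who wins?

Option 2

Round 1: Option 1 0, Option 2 33, Option 3 31, Option 4 17. Option 1 eliminated.
Round 2: Option 2 33, Option 3 31, Option 4 17. Option 4 eliminated.
Round 3: Option 2 50, Option 3 31. Option 2 has a majority (≥41).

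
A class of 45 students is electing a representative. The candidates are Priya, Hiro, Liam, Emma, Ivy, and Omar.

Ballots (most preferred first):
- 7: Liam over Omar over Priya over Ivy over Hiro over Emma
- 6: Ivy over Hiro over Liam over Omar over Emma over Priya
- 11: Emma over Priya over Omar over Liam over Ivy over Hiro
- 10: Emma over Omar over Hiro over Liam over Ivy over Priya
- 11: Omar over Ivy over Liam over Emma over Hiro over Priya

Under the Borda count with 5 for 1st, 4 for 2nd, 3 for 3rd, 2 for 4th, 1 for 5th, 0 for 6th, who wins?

Omar

Priya: 7×3 + 6×0 + 11×4 + 10×0 + 11×0 = 65
Hiro: 7×1 + 6×4 + 11×0 + 10×3 + 11×1 = 72
Liam: 7×5 + 6×3 + 11×2 + 10×2 + 11×3 = 128
Emma: 7×0 + 6×1 + 11×5 + 10×5 + 11×2 = 133
Ivy: 7×2 + 6×5 + 11×1 + 10×1 + 11×4 = 109
Omar: 7×4 + 6×2 + 11×3 + 10×4 + 11×5 = 168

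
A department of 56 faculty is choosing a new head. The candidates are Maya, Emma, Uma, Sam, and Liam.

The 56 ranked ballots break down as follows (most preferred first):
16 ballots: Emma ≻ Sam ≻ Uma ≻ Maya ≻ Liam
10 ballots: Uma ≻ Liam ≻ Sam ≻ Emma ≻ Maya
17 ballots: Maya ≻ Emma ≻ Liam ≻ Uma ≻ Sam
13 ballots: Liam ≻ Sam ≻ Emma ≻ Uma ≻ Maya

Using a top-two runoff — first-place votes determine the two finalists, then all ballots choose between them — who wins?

Round 1 first-place votes: Maya 17, Emma 16, Uma 10, Sam 0, Liam 13. Maya and Emma advance.
Runoff: Maya is ranked above Emma on 17 ballots, Emma above Maya on 39.

Emma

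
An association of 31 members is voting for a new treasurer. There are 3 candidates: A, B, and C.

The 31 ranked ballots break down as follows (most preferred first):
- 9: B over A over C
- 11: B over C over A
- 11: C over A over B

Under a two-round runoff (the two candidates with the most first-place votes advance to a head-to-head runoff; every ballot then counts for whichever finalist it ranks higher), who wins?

B

Round 1 first-place votes: A 0, B 20, C 11. B and C advance.
Runoff: B is ranked above C on 20 ballots, C above B on 11.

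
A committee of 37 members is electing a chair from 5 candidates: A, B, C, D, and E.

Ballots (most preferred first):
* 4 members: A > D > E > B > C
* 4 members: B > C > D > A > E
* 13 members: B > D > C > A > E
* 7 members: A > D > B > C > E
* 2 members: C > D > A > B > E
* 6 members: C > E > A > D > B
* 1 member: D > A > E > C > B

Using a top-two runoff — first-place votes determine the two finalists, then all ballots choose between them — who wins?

Round 1 first-place votes: A 11, B 17, C 8, D 1, E 0. B and A advance.
Runoff: B is ranked above A on 17 ballots, A above B on 20.

A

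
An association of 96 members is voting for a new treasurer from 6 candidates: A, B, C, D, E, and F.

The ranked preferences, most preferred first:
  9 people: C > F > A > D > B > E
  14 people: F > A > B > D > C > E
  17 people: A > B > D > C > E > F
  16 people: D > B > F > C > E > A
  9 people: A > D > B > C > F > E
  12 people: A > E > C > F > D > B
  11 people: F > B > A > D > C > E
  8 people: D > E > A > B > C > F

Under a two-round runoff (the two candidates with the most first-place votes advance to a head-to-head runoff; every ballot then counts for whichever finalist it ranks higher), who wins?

F

Round 1 first-place votes: A 38, B 0, C 9, D 24, E 0, F 25. A and F advance.
Runoff: A is ranked above F on 46 ballots, F above A on 50.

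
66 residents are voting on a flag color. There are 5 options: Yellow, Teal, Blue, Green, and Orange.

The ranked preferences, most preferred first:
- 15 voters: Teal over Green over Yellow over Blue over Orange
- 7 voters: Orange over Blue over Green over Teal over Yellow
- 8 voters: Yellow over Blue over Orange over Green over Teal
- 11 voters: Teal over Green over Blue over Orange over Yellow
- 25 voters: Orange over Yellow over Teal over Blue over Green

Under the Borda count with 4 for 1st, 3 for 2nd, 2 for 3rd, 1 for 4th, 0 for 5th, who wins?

Teal

Yellow: 15×2 + 7×0 + 8×4 + 11×0 + 25×3 = 137
Teal: 15×4 + 7×1 + 8×0 + 11×4 + 25×2 = 161
Blue: 15×1 + 7×3 + 8×3 + 11×2 + 25×1 = 107
Green: 15×3 + 7×2 + 8×1 + 11×3 + 25×0 = 100
Orange: 15×0 + 7×4 + 8×2 + 11×1 + 25×4 = 155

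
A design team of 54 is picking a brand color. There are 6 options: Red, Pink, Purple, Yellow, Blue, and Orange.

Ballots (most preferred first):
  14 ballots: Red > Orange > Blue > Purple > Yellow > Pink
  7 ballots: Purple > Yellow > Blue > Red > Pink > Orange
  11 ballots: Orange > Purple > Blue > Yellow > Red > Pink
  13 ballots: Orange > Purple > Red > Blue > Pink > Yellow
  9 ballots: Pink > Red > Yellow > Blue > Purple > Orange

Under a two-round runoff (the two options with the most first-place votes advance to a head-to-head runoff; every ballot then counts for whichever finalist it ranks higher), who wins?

Red

Round 1 first-place votes: Red 14, Pink 9, Purple 7, Yellow 0, Blue 0, Orange 24. Orange and Red advance.
Runoff: Orange is ranked above Red on 24 ballots, Red above Orange on 30.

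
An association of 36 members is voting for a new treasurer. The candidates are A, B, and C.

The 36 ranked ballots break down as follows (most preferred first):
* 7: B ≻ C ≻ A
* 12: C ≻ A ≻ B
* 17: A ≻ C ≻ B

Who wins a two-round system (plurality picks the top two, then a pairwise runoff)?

C

Round 1 first-place votes: A 17, B 7, C 12. A and C advance.
Runoff: A is ranked above C on 17 ballots, C above A on 19.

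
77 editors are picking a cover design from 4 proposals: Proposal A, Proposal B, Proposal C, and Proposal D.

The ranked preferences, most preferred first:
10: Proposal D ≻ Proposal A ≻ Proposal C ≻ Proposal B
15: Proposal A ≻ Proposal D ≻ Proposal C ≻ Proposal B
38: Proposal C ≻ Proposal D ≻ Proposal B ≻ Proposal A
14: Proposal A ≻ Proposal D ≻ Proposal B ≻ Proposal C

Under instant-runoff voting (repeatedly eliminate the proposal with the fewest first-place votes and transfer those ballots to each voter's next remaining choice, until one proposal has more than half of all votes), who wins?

Round 1: Proposal A 29, Proposal B 0, Proposal C 38, Proposal D 10. Proposal B eliminated.
Round 2: Proposal A 29, Proposal C 38, Proposal D 10. Proposal D eliminated.
Round 3: Proposal A 39, Proposal C 38. Proposal A has a majority (≥39).

Proposal A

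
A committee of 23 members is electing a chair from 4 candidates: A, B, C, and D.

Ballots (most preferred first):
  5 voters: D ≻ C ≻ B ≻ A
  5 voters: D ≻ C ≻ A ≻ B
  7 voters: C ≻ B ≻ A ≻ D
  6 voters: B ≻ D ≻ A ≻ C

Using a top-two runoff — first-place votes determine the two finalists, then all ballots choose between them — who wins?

D

Round 1 first-place votes: A 0, B 6, C 7, D 10. D and C advance.
Runoff: D is ranked above C on 16 ballots, C above D on 7.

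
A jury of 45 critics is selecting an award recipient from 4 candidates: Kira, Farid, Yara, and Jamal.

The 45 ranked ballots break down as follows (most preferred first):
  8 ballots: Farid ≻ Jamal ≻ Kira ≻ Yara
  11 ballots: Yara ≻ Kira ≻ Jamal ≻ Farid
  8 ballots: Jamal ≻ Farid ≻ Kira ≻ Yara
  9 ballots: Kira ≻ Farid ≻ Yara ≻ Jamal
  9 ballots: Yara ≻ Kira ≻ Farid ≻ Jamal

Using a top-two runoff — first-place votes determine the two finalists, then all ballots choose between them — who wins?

Kira

Round 1 first-place votes: Kira 9, Farid 8, Yara 20, Jamal 8. Yara and Kira advance.
Runoff: Yara is ranked above Kira on 20 ballots, Kira above Yara on 25.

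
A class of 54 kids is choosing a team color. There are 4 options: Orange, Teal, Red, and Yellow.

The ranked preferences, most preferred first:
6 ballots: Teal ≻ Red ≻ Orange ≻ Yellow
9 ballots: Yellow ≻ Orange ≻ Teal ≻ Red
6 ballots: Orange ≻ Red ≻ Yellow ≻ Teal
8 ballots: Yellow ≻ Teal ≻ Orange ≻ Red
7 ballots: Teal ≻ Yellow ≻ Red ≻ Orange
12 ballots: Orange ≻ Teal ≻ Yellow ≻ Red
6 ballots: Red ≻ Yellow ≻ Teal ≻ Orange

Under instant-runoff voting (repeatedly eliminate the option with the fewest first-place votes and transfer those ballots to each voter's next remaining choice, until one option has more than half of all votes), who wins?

Round 1: Orange 18, Teal 13, Red 6, Yellow 17. Red eliminated.
Round 2: Orange 18, Teal 13, Yellow 23. Teal eliminated.
Round 3: Orange 24, Yellow 30. Yellow has a majority (≥28).

Yellow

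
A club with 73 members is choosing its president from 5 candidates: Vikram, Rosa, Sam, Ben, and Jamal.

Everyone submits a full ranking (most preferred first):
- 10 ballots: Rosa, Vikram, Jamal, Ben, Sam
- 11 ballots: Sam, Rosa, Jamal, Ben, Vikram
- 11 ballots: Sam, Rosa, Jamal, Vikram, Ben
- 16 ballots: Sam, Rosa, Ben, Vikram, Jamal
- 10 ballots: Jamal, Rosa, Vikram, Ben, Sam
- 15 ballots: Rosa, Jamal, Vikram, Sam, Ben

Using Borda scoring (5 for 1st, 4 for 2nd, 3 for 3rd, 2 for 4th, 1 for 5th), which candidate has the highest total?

Vikram: 10×4 + 11×1 + 11×2 + 16×2 + 10×3 + 15×3 = 180
Rosa: 10×5 + 11×4 + 11×4 + 16×4 + 10×4 + 15×5 = 317
Sam: 10×1 + 11×5 + 11×5 + 16×5 + 10×1 + 15×2 = 240
Ben: 10×2 + 11×2 + 11×1 + 16×3 + 10×2 + 15×1 = 136
Jamal: 10×3 + 11×3 + 11×3 + 16×1 + 10×5 + 15×4 = 222

Rosa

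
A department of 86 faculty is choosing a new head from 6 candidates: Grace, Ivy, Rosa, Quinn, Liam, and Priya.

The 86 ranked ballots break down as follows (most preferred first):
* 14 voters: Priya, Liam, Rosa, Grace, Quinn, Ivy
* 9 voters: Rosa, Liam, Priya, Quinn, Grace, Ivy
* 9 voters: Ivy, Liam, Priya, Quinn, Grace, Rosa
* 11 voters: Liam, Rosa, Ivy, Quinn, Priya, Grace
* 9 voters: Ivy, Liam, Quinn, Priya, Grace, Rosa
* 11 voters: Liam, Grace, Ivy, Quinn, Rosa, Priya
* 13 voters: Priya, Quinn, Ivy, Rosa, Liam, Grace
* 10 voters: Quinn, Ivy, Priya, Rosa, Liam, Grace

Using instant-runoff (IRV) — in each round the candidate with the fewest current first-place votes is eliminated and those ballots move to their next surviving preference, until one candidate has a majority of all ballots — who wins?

Round 1: Grace 0, Ivy 18, Rosa 9, Quinn 10, Liam 22, Priya 27. Grace eliminated.
Round 2: Ivy 18, Rosa 9, Quinn 10, Liam 22, Priya 27. Rosa eliminated.
Round 3: Ivy 18, Quinn 10, Liam 31, Priya 27. Quinn eliminated.
Round 4: Ivy 28, Liam 31, Priya 27. Priya eliminated.
Round 5: Ivy 41, Liam 45. Liam has a majority (≥44).

Liam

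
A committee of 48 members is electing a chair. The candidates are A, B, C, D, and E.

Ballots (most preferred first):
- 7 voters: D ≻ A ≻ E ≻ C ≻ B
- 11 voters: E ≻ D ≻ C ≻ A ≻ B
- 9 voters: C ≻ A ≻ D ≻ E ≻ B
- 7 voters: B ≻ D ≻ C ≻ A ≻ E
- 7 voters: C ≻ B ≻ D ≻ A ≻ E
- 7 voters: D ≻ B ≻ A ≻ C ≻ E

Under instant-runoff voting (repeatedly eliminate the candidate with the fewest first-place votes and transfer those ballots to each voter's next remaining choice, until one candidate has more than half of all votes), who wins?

Round 1: A 0, B 7, C 16, D 14, E 11. A eliminated.
Round 2: B 7, C 16, D 14, E 11. B eliminated.
Round 3: C 16, D 21, E 11. E eliminated.
Round 4: C 16, D 32. D has a majority (≥25).

D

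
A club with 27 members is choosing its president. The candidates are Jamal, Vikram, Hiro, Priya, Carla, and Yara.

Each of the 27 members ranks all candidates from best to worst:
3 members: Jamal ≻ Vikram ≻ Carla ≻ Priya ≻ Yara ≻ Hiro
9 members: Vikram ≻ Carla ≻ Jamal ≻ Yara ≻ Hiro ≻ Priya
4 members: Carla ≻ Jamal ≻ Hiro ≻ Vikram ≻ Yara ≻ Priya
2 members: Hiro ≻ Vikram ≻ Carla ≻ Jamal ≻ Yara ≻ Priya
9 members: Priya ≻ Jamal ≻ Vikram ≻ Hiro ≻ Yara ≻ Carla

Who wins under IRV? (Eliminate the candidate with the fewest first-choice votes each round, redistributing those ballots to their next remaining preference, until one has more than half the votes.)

Vikram

Round 1: Jamal 3, Vikram 9, Hiro 2, Priya 9, Carla 4, Yara 0. Yara eliminated.
Round 2: Jamal 3, Vikram 9, Hiro 2, Priya 9, Carla 4. Hiro eliminated.
Round 3: Jamal 3, Vikram 11, Priya 9, Carla 4. Jamal eliminated.
Round 4: Vikram 14, Priya 9, Carla 4. Vikram has a majority (≥14).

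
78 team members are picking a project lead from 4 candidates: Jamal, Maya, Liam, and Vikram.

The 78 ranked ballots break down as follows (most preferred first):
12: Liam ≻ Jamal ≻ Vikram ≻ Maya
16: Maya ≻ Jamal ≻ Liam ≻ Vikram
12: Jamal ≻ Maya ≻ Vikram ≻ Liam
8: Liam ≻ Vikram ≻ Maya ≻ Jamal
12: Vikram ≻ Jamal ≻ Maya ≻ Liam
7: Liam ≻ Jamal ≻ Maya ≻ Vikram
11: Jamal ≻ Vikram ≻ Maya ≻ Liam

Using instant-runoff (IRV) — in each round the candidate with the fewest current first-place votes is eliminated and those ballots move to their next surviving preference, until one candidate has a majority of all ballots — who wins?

Jamal

Round 1: Jamal 23, Maya 16, Liam 27, Vikram 12. Vikram eliminated.
Round 2: Jamal 35, Maya 16, Liam 27. Maya eliminated.
Round 3: Jamal 51, Liam 27. Jamal has a majority (≥40).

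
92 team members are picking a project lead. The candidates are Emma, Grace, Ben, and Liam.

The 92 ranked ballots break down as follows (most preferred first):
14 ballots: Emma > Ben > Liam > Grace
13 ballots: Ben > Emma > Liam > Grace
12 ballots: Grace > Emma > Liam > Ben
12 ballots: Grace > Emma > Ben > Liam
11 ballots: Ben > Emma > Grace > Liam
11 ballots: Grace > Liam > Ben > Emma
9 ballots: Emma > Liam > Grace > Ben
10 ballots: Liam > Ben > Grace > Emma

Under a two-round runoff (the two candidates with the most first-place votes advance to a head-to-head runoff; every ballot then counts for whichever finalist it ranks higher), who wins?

Round 1 first-place votes: Emma 23, Grace 35, Ben 24, Liam 10. Grace and Ben advance.
Runoff: Grace is ranked above Ben on 44 ballots, Ben above Grace on 48.

Ben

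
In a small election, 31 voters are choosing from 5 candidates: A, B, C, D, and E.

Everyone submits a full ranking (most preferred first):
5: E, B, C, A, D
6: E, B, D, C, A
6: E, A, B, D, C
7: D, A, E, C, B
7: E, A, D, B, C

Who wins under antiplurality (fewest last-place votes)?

Last-place votes: A 6, B 7, C 13, D 5, E 0.

E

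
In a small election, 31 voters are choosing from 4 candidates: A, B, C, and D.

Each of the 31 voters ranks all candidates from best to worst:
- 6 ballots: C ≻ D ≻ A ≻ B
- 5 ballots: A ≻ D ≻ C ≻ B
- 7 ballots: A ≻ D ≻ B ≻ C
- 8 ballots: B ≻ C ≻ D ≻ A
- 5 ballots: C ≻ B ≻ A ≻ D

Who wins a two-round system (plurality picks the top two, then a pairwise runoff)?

C

Round 1 first-place votes: A 12, B 8, C 11, D 0. A and C advance.
Runoff: A is ranked above C on 12 ballots, C above A on 19.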